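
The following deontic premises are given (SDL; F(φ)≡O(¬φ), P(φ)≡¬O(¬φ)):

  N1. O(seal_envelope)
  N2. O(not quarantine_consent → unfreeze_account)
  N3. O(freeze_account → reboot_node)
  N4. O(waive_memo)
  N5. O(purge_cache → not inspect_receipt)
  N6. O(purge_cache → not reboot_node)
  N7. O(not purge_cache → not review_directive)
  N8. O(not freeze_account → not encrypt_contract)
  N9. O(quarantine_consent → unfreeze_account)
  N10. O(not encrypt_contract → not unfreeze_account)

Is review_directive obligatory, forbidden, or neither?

Premises 9 and 2 cover both cases: O(quarantine_consent → unfreeze_account) and O(not quarantine_consent → unfreeze_account). Since quarantine_consent ∨ not quarantine_consent is a tautology, O(unfreeze_account) follows.
Premise 10, O(not encrypt_contract → not unfreeze_account), contraposes to O(unfreeze_account → encrypt_contract); with O(unfreeze_account) we get O(encrypt_contract).
Premise 8, O(not freeze_account → not encrypt_contract), contraposes to O(encrypt_contract → freeze_account); with O(encrypt_contract) we get O(freeze_account).
Premise 3 is O(freeze_account → reboot_node); since O(freeze_account), deontic closure gives O(reboot_node).
The contrapositive of premise 6 (O(purge_cache → not reboot_node)) is O(reboot_node → not purge_cache), and O(reboot_node) is already established, so O(not purge_cache).
With premise 7, O(not purge_cache → not review_directive), the K-axiom yields O(not review_directive).
Premises 1, 4, 5 do not contribute to this derivation.
Thus O(not review_directive), which is F(review_directive): review_directive is forbidden.

Forbidden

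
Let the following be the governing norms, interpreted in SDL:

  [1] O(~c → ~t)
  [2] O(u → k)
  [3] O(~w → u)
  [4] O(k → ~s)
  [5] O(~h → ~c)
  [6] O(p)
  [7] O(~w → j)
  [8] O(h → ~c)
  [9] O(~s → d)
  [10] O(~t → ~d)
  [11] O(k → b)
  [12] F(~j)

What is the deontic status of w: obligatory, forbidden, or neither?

Premises 8 and 5 are O(h → ~c) and O(~h → ~c); every ideal world satisfies h or ~h, so in either case ~c holds — hence O(~c).
Applying K to premise 1 (O(~c → ~t)) and O(~c) yields O(~t).
Applying K to premise 10 (O(~t → ~d)) and O(~t) yields O(~d).
The contrapositive of premise 9 (O(~s → d)) is O(~d → s), and O(~d) is already established, so O(s).
Premise 4 is O(k → ~s); contrapositively O(s → ~k). Since O(s) holds, K gives O(~k).
The contrapositive of premise 2 (O(u → k)) is O(~k → ~u), and O(~k) is already established, so O(~u).
Premise 3, O(~w → u), contraposes to O(~u → w); with O(~u) we get O(w).
Premises 6, 7, 11, 12 do not contribute to this derivation.
Hence w is obligatory.

Obligatory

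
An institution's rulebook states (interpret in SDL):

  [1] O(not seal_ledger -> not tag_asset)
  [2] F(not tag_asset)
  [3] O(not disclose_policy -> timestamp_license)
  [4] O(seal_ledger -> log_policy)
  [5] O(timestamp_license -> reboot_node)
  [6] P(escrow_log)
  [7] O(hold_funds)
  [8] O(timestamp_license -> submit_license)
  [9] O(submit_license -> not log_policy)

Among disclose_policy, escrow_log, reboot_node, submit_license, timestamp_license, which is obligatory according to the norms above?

disclose_policy

Premise 2 is F(not tag_asset), i.e. O(tag_asset).
Premise 1 is O(not seal_ledger -> not tag_asset); contrapositively O(tag_asset -> seal_ledger). Since O(tag_asset) holds, K gives O(seal_ledger).
Applying K to premise 4 (O(seal_ledger -> log_policy)) and O(seal_ledger) yields O(log_policy).
The contrapositive of premise 9 (O(submit_license -> not log_policy)) is O(log_policy -> not submit_license), and O(log_policy) is already established, so O(not submit_license).
Premise 8, O(timestamp_license -> submit_license), contraposes to O(not submit_license -> not timestamp_license); with O(not submit_license) we get O(not timestamp_license).
Premise 3 is O(not disclose_policy -> timestamp_license); contrapositively O(not timestamp_license -> disclose_policy). Since O(not timestamp_license) holds, K gives O(disclose_policy).
So O(disclose_policy) holds — disclose_policy is obligatory. None of the other listed options is made obligatory by any chain of premises.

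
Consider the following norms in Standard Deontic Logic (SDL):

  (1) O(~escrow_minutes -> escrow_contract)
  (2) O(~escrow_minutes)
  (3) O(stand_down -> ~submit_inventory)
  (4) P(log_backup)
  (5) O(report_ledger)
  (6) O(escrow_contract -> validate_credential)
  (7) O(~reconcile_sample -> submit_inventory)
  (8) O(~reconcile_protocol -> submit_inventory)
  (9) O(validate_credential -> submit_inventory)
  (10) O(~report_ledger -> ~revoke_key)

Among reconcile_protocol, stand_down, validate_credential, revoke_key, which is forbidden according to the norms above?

Premise 2 gives O(~escrow_minutes).
Premise 1 is O(~escrow_minutes -> escrow_contract); since O(~escrow_minutes), deontic closure gives O(escrow_contract).
Applying K to premise 6 (O(escrow_contract -> validate_credential)) and O(escrow_contract) yields O(validate_credential).
From O(validate_credential) and premise 9, O(validate_credential -> submit_inventory), we obtain O(submit_inventory).
The contrapositive of premise 3 (O(stand_down -> ~submit_inventory)) is O(submit_inventory -> ~stand_down), and O(submit_inventory) is already established, so O(~stand_down).
So O(~stand_down) holds, i.e. stand_down is forbidden. None of the other listed options is forbidden under the premises.

stand_down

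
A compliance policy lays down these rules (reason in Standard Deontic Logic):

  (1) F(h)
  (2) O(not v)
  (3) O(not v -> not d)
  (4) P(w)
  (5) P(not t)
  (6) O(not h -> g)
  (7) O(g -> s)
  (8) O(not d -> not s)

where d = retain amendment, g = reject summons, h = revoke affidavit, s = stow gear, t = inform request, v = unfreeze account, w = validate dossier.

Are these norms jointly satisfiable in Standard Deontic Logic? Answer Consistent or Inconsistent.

Premise 2 gives O(not v).
With premise 3, O(not v -> not d), the K-axiom yields O(not d).
From O(not d) and premise 8, O(not d -> not s), we obtain O(not s).
Premise 7 is O(g -> s); contrapositively O(not s -> not g). Since O(not s) holds, K gives O(not g).
Premise 6 is O(not h -> g); contrapositively O(not g -> h). Since O(not g) holds, K gives O(h).
However, F(h) at premise 1 amounts to O(not h).
We now have both O(h) and O(not h) — h is simultaneously obligatory and forbidden, violating the D-axiom.

Inconsistent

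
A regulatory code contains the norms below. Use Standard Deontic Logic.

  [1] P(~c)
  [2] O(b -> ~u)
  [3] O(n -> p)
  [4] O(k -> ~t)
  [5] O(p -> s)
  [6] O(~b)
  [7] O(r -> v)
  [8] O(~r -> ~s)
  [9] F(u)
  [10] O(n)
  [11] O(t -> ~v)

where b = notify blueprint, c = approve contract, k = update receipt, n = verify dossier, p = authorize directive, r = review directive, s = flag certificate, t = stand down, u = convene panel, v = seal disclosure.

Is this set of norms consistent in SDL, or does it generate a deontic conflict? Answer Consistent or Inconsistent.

Premise 2 is O(b -> ~u); even if O(~u) held, inferring O(b) would be affirming the consequent — invalid.
So O(b) is not derivable, and the apparent clash with O(~b) does not arise.
A world satisfying every obligation exists (e.g. b=false, c=false, k=false, n=true, p=true, r=true, s=true, t=false, u=false, v=true); no atom is both obligatory and forbidden, so the set is consistent.

Consistent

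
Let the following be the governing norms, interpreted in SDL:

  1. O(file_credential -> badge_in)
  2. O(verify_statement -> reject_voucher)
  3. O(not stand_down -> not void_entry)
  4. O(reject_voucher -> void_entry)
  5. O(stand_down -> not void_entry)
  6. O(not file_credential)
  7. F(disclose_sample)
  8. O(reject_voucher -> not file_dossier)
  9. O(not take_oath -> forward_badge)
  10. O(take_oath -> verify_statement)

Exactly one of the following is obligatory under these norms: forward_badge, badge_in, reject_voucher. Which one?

forward_badge

By case analysis on stand_down: premise 5 gives O(stand_down -> not void_entry) and premise 3 gives O(not stand_down -> not void_entry), so O(not void_entry) either way.
Premise 4, O(reject_voucher -> void_entry), contraposes to O(not void_entry -> not reject_voucher); with O(not void_entry) we get O(not reject_voucher).
Premise 2 is O(verify_statement -> reject_voucher); contrapositively O(not reject_voucher -> not verify_statement). Since O(not reject_voucher) holds, K gives O(not verify_statement).
Premise 10, O(take_oath -> verify_statement), contraposes to O(not verify_statement -> not take_oath); with O(not verify_statement) we get O(not take_oath).
Applying K to premise 9 (O(not take_oath -> forward_badge)) and O(not take_oath) yields O(forward_badge).
So O(forward_badge) holds — forward_badge is obligatory. None of the other listed options is made obligatory by any chain of premises.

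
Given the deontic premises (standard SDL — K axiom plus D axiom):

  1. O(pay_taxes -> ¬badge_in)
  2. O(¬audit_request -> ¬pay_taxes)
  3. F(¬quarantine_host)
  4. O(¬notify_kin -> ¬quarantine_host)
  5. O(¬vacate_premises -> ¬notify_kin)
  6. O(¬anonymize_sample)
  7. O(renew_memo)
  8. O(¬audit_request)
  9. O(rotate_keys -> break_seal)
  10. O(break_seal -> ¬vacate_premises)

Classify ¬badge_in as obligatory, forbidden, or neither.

Premise 1 is O(pay_taxes -> ¬badge_in), but O(pay_taxes) is not derivable from the premises, so it does not yield O(¬badge_in).
No premise or chain of K-axiom applications forces O(¬badge_in), and none forces O(badge_in). So ¬badge_in is neither obligatory nor forbidden under these norms.

Neither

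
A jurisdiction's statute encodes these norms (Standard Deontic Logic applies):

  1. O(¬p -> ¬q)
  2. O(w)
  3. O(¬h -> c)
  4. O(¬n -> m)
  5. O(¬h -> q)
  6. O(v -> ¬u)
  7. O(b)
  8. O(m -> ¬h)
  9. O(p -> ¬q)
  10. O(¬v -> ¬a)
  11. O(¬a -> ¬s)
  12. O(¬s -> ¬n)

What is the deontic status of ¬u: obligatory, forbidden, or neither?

Obligatory

Premises 9 and 1 cover both cases: O(p -> ¬q) and O(¬p -> ¬q). Since p ∨ ¬p is a tautology, O(¬q) follows.
Premise 5, O(¬h -> q), contraposes to O(¬q -> h); with O(¬q) we get O(h).
Premise 8, O(m -> ¬h), contraposes to O(h -> ¬m); with O(h) we get O(¬m).
Premise 4 is O(¬n -> m); contrapositively O(¬m -> n). Since O(¬m) holds, K gives O(n).
The contrapositive of premise 12 (O(¬s -> ¬n)) is O(n -> s), and O(n) is already established, so O(s).
The contrapositive of premise 11 (O(¬a -> ¬s)) is O(s -> a), and O(s) is already established, so O(a).
Premise 10 is O(¬v -> ¬a); contrapositively O(a -> v). Since O(a) holds, K gives O(v).
From O(v) and premise 6, O(v -> ¬u), we obtain O(¬u).
Premises 2, 3, 7 do not contribute to this derivation.
Hence ¬u is obligatory.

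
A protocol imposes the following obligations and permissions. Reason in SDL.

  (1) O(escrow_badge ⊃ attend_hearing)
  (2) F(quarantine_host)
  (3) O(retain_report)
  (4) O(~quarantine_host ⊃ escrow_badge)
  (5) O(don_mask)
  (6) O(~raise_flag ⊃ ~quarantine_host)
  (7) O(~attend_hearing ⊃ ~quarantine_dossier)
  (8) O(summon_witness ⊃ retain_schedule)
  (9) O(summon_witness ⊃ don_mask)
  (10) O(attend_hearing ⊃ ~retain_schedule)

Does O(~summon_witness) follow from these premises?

Premise 2 is F(quarantine_host), i.e. O(~quarantine_host).
Premise 4 is O(~quarantine_host ⊃ escrow_badge); since O(~quarantine_host), deontic closure gives O(escrow_badge).
With premise 1, O(escrow_badge ⊃ attend_hearing), the K-axiom yields O(attend_hearing).
With premise 10, O(attend_hearing ⊃ ~retain_schedule), the K-axiom yields O(~retain_schedule).
The contrapositive of premise 8 (O(summon_witness ⊃ retain_schedule)) is O(~retain_schedule ⊃ ~summon_witness), and O(~retain_schedule) is already established, so O(~summon_witness).
Premises 3, 5, 6, 7, 9 do not contribute to this derivation.
So O(~summon_witness) follows.

Yes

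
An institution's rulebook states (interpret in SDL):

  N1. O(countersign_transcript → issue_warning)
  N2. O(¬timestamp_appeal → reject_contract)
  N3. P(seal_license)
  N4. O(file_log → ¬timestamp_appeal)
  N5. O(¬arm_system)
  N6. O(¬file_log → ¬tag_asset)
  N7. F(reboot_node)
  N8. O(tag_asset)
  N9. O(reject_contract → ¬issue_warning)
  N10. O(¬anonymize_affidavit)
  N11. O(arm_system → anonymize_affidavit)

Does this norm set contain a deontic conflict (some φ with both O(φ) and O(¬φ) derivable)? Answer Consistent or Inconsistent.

Consistent

Premise 11 is O(arm_system → anonymize_affidavit), but O(arm_system) is not derivable from the premises, so it does not yield O(anonymize_affidavit).
So O(anonymize_affidavit) is not derivable, and the apparent clash with O(¬anonymize_affidavit) does not arise.
A world satisfying every obligation exists (e.g. anonymize_affidavit=false, arm_system=false, countersign_transcript=false, file_log=true, issue_warning=false, reboot_node=false, reject_contract=true, seal_license=false, tag_asset=true, timestamp_appeal=false); no atom is both obligatory and forbidden, so the set is consistent.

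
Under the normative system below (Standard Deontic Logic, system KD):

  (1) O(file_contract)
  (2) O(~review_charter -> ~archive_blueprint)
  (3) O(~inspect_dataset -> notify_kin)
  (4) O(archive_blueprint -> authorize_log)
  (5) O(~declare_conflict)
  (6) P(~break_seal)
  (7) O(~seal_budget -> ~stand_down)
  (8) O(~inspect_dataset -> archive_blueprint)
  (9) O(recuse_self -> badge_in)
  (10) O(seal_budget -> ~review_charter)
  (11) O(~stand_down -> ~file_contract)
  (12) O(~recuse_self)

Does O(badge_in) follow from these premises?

No

Premise 9 is O(recuse_self -> badge_in), but O(recuse_self) is not derivable from the premises, so it does not yield O(badge_in).
No other premise forces O(badge_in). An ideal world satisfying every premise can still have badge_in false, so O(badge_in) is not derivable.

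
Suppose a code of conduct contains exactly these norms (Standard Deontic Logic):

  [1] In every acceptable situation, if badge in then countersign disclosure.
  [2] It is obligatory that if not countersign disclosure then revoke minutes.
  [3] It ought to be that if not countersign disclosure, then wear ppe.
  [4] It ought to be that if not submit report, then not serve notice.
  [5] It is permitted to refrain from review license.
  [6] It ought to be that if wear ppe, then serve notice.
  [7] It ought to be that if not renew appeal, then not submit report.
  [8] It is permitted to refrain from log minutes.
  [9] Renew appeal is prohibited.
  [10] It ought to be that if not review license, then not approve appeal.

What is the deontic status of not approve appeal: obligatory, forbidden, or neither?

Neither

Premise 10 is O(¬review_license → ¬approve_appeal), but O(¬review_license) is not derivable from the premises (the permission P(¬review_license) asserts only ¬O(review_license), not O(¬review_license)), so it does not yield O(¬approve_appeal).
No premise or chain of K-axiom applications forces O(¬approve_appeal), and none forces O(approve_appeal). So ¬approve_appeal is neither obligatory nor forbidden under these norms.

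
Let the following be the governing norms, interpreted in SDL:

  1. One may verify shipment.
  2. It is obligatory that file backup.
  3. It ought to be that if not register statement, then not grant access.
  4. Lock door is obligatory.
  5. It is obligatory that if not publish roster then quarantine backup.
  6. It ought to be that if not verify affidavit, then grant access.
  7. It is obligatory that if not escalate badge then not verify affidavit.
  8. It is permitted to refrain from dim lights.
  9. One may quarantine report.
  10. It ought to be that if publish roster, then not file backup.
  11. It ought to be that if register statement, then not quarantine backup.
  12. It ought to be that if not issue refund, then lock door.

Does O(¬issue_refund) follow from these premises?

No

Premise 12 is O(¬issue_refund → lock_door); even if O(lock_door) held, inferring O(¬issue_refund) would be affirming the consequent — invalid.
No other premise forces O(¬issue_refund). An ideal world satisfying every premise can still have ¬issue_refund false, so O(¬issue_refund) is not derivable.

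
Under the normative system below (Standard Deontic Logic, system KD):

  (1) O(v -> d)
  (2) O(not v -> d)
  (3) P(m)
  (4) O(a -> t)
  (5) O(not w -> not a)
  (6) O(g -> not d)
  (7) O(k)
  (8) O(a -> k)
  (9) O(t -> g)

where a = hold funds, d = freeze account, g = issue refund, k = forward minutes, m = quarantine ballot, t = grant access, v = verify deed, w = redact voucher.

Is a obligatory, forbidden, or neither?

Forbidden

Premises 2 and 1 are O(not v -> d) and O(v -> d); every ideal world satisfies not v or v, so in either case d holds — hence O(d).
Premise 6 is O(g -> not d); contrapositively O(d -> not g). Since O(d) holds, K gives O(not g).
Premise 9, O(t -> g), contraposes to O(not g -> not t); with O(not g) we get O(not t).
The contrapositive of premise 4 (O(a -> t)) is O(not t -> not a), and O(not t) is already established, so O(not a).
Premises 3, 5, 7, 8 do not contribute to this derivation.
Thus O(not a), which is F(a): a is forbidden.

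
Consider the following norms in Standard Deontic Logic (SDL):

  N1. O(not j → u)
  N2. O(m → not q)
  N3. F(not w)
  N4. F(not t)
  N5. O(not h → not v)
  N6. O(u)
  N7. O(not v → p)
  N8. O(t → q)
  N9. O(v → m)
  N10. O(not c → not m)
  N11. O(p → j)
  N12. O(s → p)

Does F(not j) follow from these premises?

Yes

Premise 4 is F(not t), i.e. O(t).
Applying K to premise 8 (O(t → q)) and O(t) yields O(q).
The contrapositive of premise 2 (O(m → not q)) is O(q → not m), and O(q) is already established, so O(not m).
The contrapositive of premise 9 (O(v → m)) is O(not m → not v), and O(not m) is already established, so O(not v).
Premise 7 is O(not v → p); since O(not v), deontic closure gives O(p).
Applying K to premise 11 (O(p → j)) and O(p) yields O(j).
Premises 1, 3, 5, 6, 10, 12 do not contribute to this derivation.
So O(j) holds, i.e. F(not j). The claim follows.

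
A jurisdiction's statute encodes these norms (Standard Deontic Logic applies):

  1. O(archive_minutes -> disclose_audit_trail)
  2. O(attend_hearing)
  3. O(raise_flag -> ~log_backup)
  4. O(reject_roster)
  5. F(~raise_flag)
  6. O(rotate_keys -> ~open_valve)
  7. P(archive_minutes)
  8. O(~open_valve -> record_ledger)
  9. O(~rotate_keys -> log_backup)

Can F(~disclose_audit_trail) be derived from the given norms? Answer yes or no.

Premise 1 is O(archive_minutes -> disclose_audit_trail), but O(archive_minutes) is not derivable from the premises (the permission P(archive_minutes) asserts only ~O(~archive_minutes), not O(archive_minutes)), so it does not yield O(disclose_audit_trail).
No other premise forces O(disclose_audit_trail). An ideal world satisfying every premise can still have ~disclose_audit_trail true, so F(~disclose_audit_trail) is not derivable.

No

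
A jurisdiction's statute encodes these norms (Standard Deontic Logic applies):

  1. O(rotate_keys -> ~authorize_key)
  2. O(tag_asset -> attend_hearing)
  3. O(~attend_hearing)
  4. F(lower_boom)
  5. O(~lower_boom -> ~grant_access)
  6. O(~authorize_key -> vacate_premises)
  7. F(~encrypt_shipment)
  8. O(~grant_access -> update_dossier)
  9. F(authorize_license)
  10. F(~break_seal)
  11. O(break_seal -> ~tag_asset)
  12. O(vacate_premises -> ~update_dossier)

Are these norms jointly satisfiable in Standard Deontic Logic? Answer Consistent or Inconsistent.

Premise 2 is O(tag_asset -> attend_hearing), but O(tag_asset) is not derivable from the premises, so it does not yield O(attend_hearing).
So O(attend_hearing) is not derivable, and the apparent clash with O(~attend_hearing) does not arise.
A world satisfying every obligation exists (e.g. attend_hearing=false, authorize_key=true, authorize_license=false, break_seal=true, encrypt_shipment=true, grant_access=false, lower_boom=false, rotate_keys=false, tag_asset=false, update_dossier=true, vacate_premises=false); no atom is both obligatory and forbidden, so the set is consistent.

Consistent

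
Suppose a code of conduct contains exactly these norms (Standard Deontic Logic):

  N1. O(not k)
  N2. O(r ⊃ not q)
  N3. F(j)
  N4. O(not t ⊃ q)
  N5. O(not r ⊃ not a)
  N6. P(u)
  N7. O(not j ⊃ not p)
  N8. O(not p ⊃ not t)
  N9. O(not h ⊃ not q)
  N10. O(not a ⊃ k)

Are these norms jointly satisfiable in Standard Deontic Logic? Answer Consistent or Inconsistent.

Inconsistent

Premise 1 gives O(not k).
Premise 10, O(not a ⊃ k), contraposes to O(not k ⊃ a); with O(not k) we get O(a).
The contrapositive of premise 5 (O(not r ⊃ not a)) is O(a ⊃ r), and O(a) is already established, so O(r).
Premise 2 is O(r ⊃ not q); since O(r), deontic closure gives O(not q).
Premise 4, O(not t ⊃ q), contraposes to O(not q ⊃ t); with O(not q) we get O(t).
Premise 8, O(not p ⊃ not t), contraposes to O(t ⊃ p); with O(t) we get O(p).
Premise 7, O(not j ⊃ not p), contraposes to O(p ⊃ j); with O(p) we get O(j).
However, F(j) at premise 3 amounts to O(not j).
We now have both O(j) and O(not j) — j is simultaneously obligatory and forbidden, violating the D-axiom.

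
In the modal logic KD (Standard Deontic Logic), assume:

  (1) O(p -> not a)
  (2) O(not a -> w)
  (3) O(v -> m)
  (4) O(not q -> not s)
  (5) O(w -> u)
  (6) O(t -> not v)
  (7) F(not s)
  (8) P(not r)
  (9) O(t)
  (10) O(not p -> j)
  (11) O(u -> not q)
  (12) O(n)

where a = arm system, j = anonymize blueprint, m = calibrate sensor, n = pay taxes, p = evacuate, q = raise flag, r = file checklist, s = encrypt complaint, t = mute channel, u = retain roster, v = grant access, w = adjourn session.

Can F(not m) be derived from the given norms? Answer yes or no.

No

Premise 3 is O(v -> m), but O(v) is not derivable from the premises, so it does not yield O(m).
No other premise forces O(m). An ideal world satisfying every premise can still have not m true, so F(not m) is not derivable.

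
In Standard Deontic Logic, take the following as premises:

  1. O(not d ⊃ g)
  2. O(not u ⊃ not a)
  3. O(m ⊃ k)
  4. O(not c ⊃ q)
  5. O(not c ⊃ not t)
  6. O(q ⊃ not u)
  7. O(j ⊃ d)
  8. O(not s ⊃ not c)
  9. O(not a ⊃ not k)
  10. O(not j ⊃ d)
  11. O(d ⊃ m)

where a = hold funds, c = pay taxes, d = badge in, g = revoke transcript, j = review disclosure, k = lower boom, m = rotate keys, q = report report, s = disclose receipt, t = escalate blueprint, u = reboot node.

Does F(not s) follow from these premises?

Yes

By case analysis on not j: premise 10 gives O(not j ⊃ d) and premise 7 gives O(j ⊃ d), so O(d) either way.
Premise 11 is O(d ⊃ m); since O(d), deontic closure gives O(m).
Applying K to premise 3 (O(m ⊃ k)) and O(m) yields O(k).
Premise 9 is O(not a ⊃ not k); contrapositively O(k ⊃ a). Since O(k) holds, K gives O(a).
The contrapositive of premise 2 (O(not u ⊃ not a)) is O(a ⊃ u), and O(a) is already established, so O(u).
Premise 6, O(q ⊃ not u), contraposes to O(u ⊃ not q); with O(u) we get O(not q).
The contrapositive of premise 4 (O(not c ⊃ q)) is O(not q ⊃ c), and O(not q) is already established, so O(c).
Premise 8, O(not s ⊃ not c), contraposes to O(c ⊃ s); with O(c) we get O(s).
Premises 1, 5 do not contribute to this derivation.
So O(s) holds, i.e. F(not s). The claim follows.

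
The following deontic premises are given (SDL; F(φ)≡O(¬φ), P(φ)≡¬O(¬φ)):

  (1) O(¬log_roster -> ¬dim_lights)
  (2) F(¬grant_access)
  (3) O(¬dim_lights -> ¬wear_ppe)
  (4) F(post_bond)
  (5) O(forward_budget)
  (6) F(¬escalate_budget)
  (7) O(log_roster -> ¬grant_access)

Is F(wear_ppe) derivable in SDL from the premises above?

Yes

Premise 2 is F(¬grant_access), i.e. O(grant_access).
The contrapositive of premise 7 (O(log_roster -> ¬grant_access)) is O(grant_access -> ¬log_roster), and O(grant_access) is already established, so O(¬log_roster).
Applying K to premise 1 (O(¬log_roster -> ¬dim_lights)) and O(¬log_roster) yields O(¬dim_lights).
With premise 3, O(¬dim_lights -> ¬wear_ppe), the K-axiom yields O(¬wear_ppe).
Premises 4, 5, 6 do not contribute to this derivation.
So O(¬wear_ppe) holds, i.e. F(wear_ppe). The claim follows.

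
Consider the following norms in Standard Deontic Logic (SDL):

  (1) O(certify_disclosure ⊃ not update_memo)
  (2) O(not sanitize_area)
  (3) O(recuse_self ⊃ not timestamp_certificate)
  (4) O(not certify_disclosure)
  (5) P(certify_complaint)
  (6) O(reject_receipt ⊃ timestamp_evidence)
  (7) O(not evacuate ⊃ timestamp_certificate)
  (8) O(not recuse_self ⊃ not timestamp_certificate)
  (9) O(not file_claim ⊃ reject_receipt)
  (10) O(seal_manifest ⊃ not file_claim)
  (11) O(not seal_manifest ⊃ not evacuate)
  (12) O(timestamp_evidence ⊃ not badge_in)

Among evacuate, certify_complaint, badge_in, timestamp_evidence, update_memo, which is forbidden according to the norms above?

badge_in

By case analysis on recuse_self: premise 3 gives O(recuse_self ⊃ not timestamp_certificate) and premise 8 gives O(not recuse_self ⊃ not timestamp_certificate), so O(not timestamp_certificate) either way.
Premise 7 is O(not evacuate ⊃ timestamp_certificate); contrapositively O(not timestamp_certificate ⊃ evacuate). Since O(not timestamp_certificate) holds, K gives O(evacuate).
Premise 11 is O(not seal_manifest ⊃ not evacuate); contrapositively O(evacuate ⊃ seal_manifest). Since O(evacuate) holds, K gives O(seal_manifest).
Premise 10 is O(seal_manifest ⊃ not file_claim); since O(seal_manifest), deontic closure gives O(not file_claim).
With premise 9, O(not file_claim ⊃ reject_receipt), the K-axiom yields O(reject_receipt).
Premise 6 is O(reject_receipt ⊃ timestamp_evidence); since O(reject_receipt), deontic closure gives O(timestamp_evidence).
From O(timestamp_evidence) and premise 12, O(timestamp_evidence ⊃ not badge_in), we obtain O(not badge_in).
So O(not badge_in) holds, i.e. badge_in is forbidden. None of the other listed options is forbidden under the premises.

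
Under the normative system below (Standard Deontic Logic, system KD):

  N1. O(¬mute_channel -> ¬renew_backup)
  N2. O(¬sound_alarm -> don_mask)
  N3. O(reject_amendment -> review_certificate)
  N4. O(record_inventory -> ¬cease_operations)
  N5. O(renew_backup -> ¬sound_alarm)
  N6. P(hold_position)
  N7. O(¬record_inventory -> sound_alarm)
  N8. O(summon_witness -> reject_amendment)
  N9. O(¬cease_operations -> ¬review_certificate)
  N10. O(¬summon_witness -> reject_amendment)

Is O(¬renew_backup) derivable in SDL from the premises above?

Yes

By case analysis on summon_witness: premise 8 gives O(summon_witness -> reject_amendment) and premise 10 gives O(¬summon_witness -> reject_amendment), so O(reject_amendment) either way.
With premise 3, O(reject_amendment -> review_certificate), the K-axiom yields O(review_certificate).
Premise 9 is O(¬cease_operations -> ¬review_certificate); contrapositively O(review_certificate -> cease_operations). Since O(review_certificate) holds, K gives O(cease_operations).
The contrapositive of premise 4 (O(record_inventory -> ¬cease_operations)) is O(cease_operations -> ¬record_inventory), and O(cease_operations) is already established, so O(¬record_inventory).
Applying K to premise 7 (O(¬record_inventory -> sound_alarm)) and O(¬record_inventory) yields O(sound_alarm).
The contrapositive of premise 5 (O(renew_backup -> ¬sound_alarm)) is O(sound_alarm -> ¬renew_backup), and O(sound_alarm) is already established, so O(¬renew_backup).
Premises 1, 2, 6 do not contribute to this derivation.
So O(¬renew_backup) follows.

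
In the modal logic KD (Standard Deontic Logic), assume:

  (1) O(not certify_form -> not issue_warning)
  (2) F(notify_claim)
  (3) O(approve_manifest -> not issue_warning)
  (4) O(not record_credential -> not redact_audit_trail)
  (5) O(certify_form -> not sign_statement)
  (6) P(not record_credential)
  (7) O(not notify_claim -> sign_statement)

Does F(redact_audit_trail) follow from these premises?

Premise 4 is O(not record_credential -> not redact_audit_trail), but O(not record_credential) is not derivable from the premises (the permission P(not record_credential) asserts only not O(record_credential), not O(not record_credential)), so it does not yield O(not redact_audit_trail).
No other premise forces O(not redact_audit_trail). An ideal world satisfying every premise can still have redact_audit_trail true, so F(redact_audit_trail) is not derivable.

No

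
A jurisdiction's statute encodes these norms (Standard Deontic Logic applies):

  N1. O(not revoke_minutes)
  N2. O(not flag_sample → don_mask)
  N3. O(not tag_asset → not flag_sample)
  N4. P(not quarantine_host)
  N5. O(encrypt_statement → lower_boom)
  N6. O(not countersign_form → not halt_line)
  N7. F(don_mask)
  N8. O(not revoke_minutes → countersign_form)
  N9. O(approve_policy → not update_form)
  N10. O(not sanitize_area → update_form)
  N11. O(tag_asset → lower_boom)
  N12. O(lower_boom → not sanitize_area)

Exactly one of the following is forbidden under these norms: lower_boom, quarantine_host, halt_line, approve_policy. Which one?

Premise 7 is F(don_mask), i.e. O(not don_mask).
Premise 2, O(not flag_sample → don_mask), contraposes to O(not don_mask → flag_sample); with O(not don_mask) we get O(flag_sample).
Premise 3, O(not tag_asset → not flag_sample), contraposes to O(flag_sample → tag_asset); with O(flag_sample) we get O(tag_asset).
From O(tag_asset) and premise 11, O(tag_asset → lower_boom), we obtain O(lower_boom).
Applying K to premise 12 (O(lower_boom → not sanitize_area)) and O(lower_boom) yields O(not sanitize_area).
Premise 10 is O(not sanitize_area → update_form); since O(not sanitize_area), deontic closure gives O(update_form).
Premise 9, O(approve_policy → not update_form), contraposes to O(update_form → not approve_policy); with O(update_form) we get O(not approve_policy).
So O(not approve_policy) holds, i.e. approve_policy is forbidden. None of the other listed options is forbidden under the premises.

approve_policy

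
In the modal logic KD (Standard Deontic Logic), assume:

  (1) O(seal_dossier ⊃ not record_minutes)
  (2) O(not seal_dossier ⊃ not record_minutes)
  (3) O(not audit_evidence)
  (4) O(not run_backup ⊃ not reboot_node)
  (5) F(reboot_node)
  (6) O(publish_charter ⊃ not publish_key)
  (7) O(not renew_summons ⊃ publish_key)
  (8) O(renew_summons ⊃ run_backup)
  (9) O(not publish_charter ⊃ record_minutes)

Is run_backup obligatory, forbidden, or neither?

Premises 2 and 1 cover both cases: O(not seal_dossier ⊃ not record_minutes) and O(seal_dossier ⊃ not record_minutes). Since not seal_dossier ∨ seal_dossier is a tautology, O(not record_minutes) follows.
Premise 9, O(not publish_charter ⊃ record_minutes), contraposes to O(not record_minutes ⊃ publish_charter); with O(not record_minutes) we get O(publish_charter).
With premise 6, O(publish_charter ⊃ not publish_key), the K-axiom yields O(not publish_key).
Premise 7 is O(not renew_summons ⊃ publish_key); contrapositively O(not publish_key ⊃ renew_summons). Since O(not publish_key) holds, K gives O(renew_summons).
From O(renew_summons) and premise 8, O(renew_summons ⊃ run_backup), we obtain O(run_backup).
Premises 3, 4, 5 do not contribute to this derivation.
Hence run_backup is obligatory.

Obligatory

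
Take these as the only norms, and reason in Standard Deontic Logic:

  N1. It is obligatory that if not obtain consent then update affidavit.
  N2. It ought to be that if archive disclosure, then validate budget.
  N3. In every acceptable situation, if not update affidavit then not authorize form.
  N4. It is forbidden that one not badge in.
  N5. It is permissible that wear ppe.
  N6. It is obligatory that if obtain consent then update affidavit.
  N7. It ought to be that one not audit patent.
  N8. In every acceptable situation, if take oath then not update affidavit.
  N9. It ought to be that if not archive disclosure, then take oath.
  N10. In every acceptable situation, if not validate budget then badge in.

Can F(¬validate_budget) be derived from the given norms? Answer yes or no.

Yes

Premises 6 and 1 cover both cases: O(obtain_consent → update_affidavit) and O(¬obtain_consent → update_affidavit). Since obtain_consent ∨ ¬obtain_consent is a tautology, O(update_affidavit) follows.
Premise 8 is O(take_oath → ¬update_affidavit); contrapositively O(update_affidavit → ¬take_oath). Since O(update_affidavit) holds, K gives O(¬take_oath).
Premise 9, O(¬archive_disclosure → take_oath), contraposes to O(¬take_oath → archive_disclosure); with O(¬take_oath) we get O(archive_disclosure).
Premise 2 is O(archive_disclosure → validate_budget); since O(archive_disclosure), deontic closure gives O(validate_budget).
Premises 3, 4, 5, 7, 10 do not contribute to this derivation.
So O(validate_budget) holds, i.e. F(¬validate_budget). The claim follows.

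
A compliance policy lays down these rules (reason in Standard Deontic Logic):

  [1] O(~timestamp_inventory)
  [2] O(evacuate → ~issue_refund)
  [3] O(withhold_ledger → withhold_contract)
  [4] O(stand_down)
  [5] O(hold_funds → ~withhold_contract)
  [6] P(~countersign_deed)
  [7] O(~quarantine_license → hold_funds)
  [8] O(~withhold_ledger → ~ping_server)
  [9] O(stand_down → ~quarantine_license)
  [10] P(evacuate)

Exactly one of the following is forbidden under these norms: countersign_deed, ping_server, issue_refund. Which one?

ping_server

Premise 4 gives O(stand_down).
With premise 9, O(stand_down → ~quarantine_license), the K-axiom yields O(~quarantine_license).
Premise 7 is O(~quarantine_license → hold_funds); since O(~quarantine_license), deontic closure gives O(hold_funds).
Premise 5 is O(hold_funds → ~withhold_contract); since O(hold_funds), deontic closure gives O(~withhold_contract).
Premise 3 is O(withhold_ledger → withhold_contract); contrapositively O(~withhold_contract → ~withhold_ledger). Since O(~withhold_contract) holds, K gives O(~withhold_ledger).
With premise 8, O(~withhold_ledger → ~ping_server), the K-axiom yields O(~ping_server).
So O(~ping_server) holds, i.e. ping_server is forbidden. None of the other listed options is forbidden under the premises.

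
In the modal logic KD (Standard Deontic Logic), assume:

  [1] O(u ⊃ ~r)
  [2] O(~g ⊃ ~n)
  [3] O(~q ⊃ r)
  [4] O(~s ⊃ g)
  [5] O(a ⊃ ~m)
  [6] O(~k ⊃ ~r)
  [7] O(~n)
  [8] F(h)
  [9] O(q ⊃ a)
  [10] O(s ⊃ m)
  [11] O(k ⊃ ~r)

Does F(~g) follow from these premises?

Yes

Premises 6 and 11 are O(~k ⊃ ~r) and O(k ⊃ ~r); every ideal world satisfies ~k or k, so in either case ~r holds — hence O(~r).
Premise 3 is O(~q ⊃ r); contrapositively O(~r ⊃ q). Since O(~r) holds, K gives O(q).
From O(q) and premise 9, O(q ⊃ a), we obtain O(a).
Premise 5 is O(a ⊃ ~m); since O(a), deontic closure gives O(~m).
Premise 10 is O(s ⊃ m); contrapositively O(~m ⊃ ~s). Since O(~m) holds, K gives O(~s).
With premise 4, O(~s ⊃ g), the K-axiom yields O(g).
Premises 1, 2, 7, 8 do not contribute to this derivation.
So O(g) holds, i.e. F(~g). The claim follows.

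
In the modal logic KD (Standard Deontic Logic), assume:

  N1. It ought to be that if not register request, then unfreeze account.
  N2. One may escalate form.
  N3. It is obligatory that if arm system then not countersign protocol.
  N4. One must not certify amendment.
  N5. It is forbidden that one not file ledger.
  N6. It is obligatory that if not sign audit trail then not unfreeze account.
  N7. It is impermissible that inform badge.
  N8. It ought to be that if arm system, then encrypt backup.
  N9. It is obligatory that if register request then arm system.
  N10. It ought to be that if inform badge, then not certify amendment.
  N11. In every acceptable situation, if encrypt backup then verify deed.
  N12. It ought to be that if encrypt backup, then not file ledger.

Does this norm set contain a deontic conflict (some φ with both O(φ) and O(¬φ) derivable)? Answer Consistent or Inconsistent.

Premise 10 is O(inform_badge → ¬certify_amendment); even if O(¬certify_amendment) held, inferring O(inform_badge) would be affirming the consequent — invalid.
So O(inform_badge) is not derivable, and the apparent clash with O(¬inform_badge) does not arise.
A world satisfying every obligation exists (e.g. arm_system=false, certify_amendment=false, countersign_protocol=false, encrypt_backup=false, escalate_form=false, file_ledger=true, inform_badge=false, register_request=false, sign_audit_trail=true, unfreeze_account=true, verify_deed=false); no atom is both obligatory and forbidden, so the set is consistent.

Consistent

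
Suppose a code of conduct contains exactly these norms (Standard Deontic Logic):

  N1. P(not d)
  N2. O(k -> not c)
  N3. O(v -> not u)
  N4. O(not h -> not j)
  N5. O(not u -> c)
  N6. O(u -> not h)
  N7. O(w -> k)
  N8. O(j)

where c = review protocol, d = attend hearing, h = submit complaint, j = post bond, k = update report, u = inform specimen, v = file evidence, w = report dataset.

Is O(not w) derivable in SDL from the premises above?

Premise 8 states O(j) outright.
The contrapositive of premise 4 (O(not h -> not j)) is O(j -> h), and O(j) is already established, so O(h).
Premise 6 is O(u -> not h); contrapositively O(h -> not u). Since O(h) holds, K gives O(not u).
From O(not u) and premise 5, O(not u -> c), we obtain O(c).
The contrapositive of premise 2 (O(k -> not c)) is O(c -> not k), and O(c) is already established, so O(not k).
Premise 7 is O(w -> k); contrapositively O(not k -> not w). Since O(not k) holds, K gives O(not w).
Premises 1, 3 do not contribute to this derivation.
So O(not w) follows.

Yes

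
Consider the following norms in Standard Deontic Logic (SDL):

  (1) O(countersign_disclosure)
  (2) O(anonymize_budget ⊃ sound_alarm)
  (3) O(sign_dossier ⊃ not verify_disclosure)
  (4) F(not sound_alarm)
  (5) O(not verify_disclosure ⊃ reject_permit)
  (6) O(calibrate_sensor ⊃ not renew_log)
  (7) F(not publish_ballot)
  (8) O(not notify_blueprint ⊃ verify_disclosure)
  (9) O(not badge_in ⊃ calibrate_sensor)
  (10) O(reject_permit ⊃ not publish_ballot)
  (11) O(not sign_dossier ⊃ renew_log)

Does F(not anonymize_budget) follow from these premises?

No

Premise 2 is O(anonymize_budget ⊃ sound_alarm); even if O(sound_alarm) held, inferring O(anonymize_budget) would be affirming the consequent — invalid.
No other premise forces O(anonymize_budget). An ideal world satisfying every premise can still have not anonymize_budget true, so F(not anonymize_budget) is not derivable.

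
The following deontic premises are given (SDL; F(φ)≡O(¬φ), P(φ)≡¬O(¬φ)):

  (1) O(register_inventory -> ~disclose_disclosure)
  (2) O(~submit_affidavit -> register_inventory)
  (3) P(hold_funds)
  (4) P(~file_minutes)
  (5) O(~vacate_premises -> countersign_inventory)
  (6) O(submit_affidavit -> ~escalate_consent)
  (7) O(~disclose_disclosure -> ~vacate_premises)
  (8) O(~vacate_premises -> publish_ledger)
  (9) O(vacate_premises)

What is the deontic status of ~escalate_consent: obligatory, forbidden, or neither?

Premise 9 gives O(vacate_premises).
The contrapositive of premise 7 (O(~disclose_disclosure -> ~vacate_premises)) is O(vacate_premises -> disclose_disclosure), and O(vacate_premises) is already established, so O(disclose_disclosure).
The contrapositive of premise 1 (O(register_inventory -> ~disclose_disclosure)) is O(disclose_disclosure -> ~register_inventory), and O(disclose_disclosure) is already established, so O(~register_inventory).
Premise 2, O(~submit_affidavit -> register_inventory), contraposes to O(~register_inventory -> submit_affidavit); with O(~register_inventory) we get O(submit_affidavit).
From O(submit_affidavit) and premise 6, O(submit_affidavit -> ~escalate_consent), we obtain O(~escalate_consent).
Premises 3, 4, 5, 8 do not contribute to this derivation.
Hence ~escalate_consent is obligatory.

Obligatory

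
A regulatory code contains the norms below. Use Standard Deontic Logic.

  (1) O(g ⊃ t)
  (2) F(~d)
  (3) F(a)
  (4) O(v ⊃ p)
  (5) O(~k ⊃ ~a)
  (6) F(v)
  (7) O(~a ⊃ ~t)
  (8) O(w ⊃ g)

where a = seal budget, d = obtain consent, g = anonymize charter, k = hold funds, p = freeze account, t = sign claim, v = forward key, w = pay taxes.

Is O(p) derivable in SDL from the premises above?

No

Premise 4 is O(v ⊃ p), but O(v) is not derivable from the premises, so it does not yield O(p).
No other premise forces O(p). An ideal world satisfying every premise can still have p false, so O(p) is not derivable.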